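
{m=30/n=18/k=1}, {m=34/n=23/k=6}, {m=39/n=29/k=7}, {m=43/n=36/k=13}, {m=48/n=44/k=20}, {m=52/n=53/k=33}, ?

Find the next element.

M: alternating steps +4, +5, +4, +5, …; 30, 34, 39, 43, 48, 52 → 57.
N goes 18, 23, 29, 36, 44, 53 → 63 (differences are 5, 6, 7, … (increasing by 1 each time)).
K: each term is the sum of the two before it; 1, 6, 7, 13, 20, 33 → 53.
Putting it together: {m=57/n=63/k=53}.

{m=57/n=63/k=53}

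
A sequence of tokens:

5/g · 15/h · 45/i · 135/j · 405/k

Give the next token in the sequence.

1215/l

For the first component, ×3 each step: 5, 15, 45, 135, 405 → 1215.
For the letter, letters move forward 1 place in the alphabet: g, h, i, j, k → l.
Putting it together: 1215/l.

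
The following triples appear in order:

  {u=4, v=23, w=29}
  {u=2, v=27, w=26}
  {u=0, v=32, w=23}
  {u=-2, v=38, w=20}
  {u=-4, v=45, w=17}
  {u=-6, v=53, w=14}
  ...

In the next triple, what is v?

V: differences are 4, 5, 6, … (increasing by 1 each time); 23, 27, 32, 38, 45, 53 → 62.

62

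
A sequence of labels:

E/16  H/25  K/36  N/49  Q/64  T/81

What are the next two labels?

W/100 then Z/121

Letter: letters move forward 3 places in the alphabet, so E, H, K, N, Q, T → W → Z.
Second component: perfect squares: 4², 5², 6², …; 16, 25, 36, 49, 64, 81 → 100 → 121.
Putting the parts together: W/100 and then Z/121.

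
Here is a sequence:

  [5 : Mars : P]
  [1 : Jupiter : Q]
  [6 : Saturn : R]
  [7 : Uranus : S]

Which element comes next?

For the first entry, each term is the sum of the two before it: 5, 1, 6, 7 → 13.
Planet: Mars, Jupiter, Saturn, Uranus → Neptune (runs through the planets Mercury→Neptune).
Letter: P, Q, R, S → T (letters move forward 1 place in the alphabet).
Combining the parts gives [13 : Neptune : T].

[13 : Neptune : T]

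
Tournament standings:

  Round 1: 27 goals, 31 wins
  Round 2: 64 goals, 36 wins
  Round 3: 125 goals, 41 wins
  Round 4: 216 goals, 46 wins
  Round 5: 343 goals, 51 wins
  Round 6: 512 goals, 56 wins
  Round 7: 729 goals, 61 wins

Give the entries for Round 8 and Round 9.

Goals: 27, 64, 125, 216, 343, 512, 729 → 1000 → 1331 (perfect cubes: 3³, 4³, 5³, …).
Wins — +5 each step: 31, 36, 41, 46, 51, 56, 61 → 66 → 71.
So the next two records are 1000 goals, 66 wins and 1331 goals, 71 wins.

1000 goals, 66 wins; 1331 goals, 71 wins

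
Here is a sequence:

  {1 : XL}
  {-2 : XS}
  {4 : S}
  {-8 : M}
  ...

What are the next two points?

For the first value, ×(-2) each step: 1, -2, 4, -8 → 16 → -32.
Size — runs through clothing sizes XS→XL: XL, XS, S, M → L → XL.
Putting the parts together: {16 : L} and then {-32 : XL}.

{16 : L}, {-32 : XL}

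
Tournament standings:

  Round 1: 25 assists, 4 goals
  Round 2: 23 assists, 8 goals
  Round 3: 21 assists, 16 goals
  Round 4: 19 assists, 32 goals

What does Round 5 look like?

For the assists, −2 each step: 25, 23, 21, 19 → 17.
Goals: ×2 each step; 4, 8, 16, 32 → 64.
Putting it together: 17 assists, 64 goals.

17 assists, 64 goals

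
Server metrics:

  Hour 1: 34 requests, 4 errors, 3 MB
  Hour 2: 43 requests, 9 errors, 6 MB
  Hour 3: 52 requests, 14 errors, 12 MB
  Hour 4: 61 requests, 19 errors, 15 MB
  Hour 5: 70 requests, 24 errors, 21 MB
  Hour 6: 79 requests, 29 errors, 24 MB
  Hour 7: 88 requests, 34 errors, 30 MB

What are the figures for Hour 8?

97 requests, 39 errors, 33 MB

Requests: +9 each step, so 34, 43, 52, 61, 70, 79, 88 → 97.
Errors: 4, 9, 14, 19, 24, 29, 34 → 39 (+5 each step).
MB: alternating steps +3, +6, +3, +6, …; 3, 6, 12, 15, 21, 24, 30 → 33.
Putting it together: 97 requests, 39 errors, 33 MB.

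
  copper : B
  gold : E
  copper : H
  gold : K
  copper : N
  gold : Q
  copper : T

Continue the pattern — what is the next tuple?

gold : W

Metal: alternates copper ↔ gold; copper, gold, copper, gold, copper, gold, copper → gold.
Letter: B, E, H, K, N, Q, T → W (letters move forward 3 places in the alphabet).
Combining the parts gives gold : W.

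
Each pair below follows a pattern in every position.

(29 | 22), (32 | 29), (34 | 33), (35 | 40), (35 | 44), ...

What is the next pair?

(34 | 51)

For the first value, differences are 3, 2, 1, … (decreasing by 1 each time): 29, 32, 34, 35, 35 → 34.
Second value goes 22, 29, 33, 40, 44 → 51 (alternating steps +7, +4, +7, +4, …).
Putting it together: (34 | 51).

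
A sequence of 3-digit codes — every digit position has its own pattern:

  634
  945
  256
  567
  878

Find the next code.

First digit: +3 each step, mod 10; 6, 9, 2, 5, 8 → 1.
Second digit: 3, 4, 5, 6, 7 → 8 (+1 each step, mod 10).
Third digit goes 4, 5, 6, 7, 8 → 9 (+1 each step, mod 10).
So the next code is 189.

189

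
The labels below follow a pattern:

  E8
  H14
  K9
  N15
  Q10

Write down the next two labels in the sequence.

Letter: letters move forward 3 places in the alphabet, so E, H, K, N, Q → T → W.
Second component: alternating steps +6, −5, +6, −5, …; 8, 14, 9, 15, 10 → 16 → 11.
So the next two labels are T16 and W11.

T16, W11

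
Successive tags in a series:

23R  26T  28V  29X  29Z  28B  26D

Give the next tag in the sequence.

First component: 23, 26, 28, 29, 29, 28, 26 → 23 (differences are 3, 2, 1, … (decreasing by 1 each time)).
Letter: letters move forward 2 places in the alphabet, wrapping Z→A; R, T, V, X, Z, B, D → F.
Putting it together: 23F.

23F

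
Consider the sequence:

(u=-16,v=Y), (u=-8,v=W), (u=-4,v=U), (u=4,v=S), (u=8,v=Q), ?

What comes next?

(u=16,v=O)

U goes -16, -8, -4, 4, 8 → 16 (alternating steps +8, +4, +8, +4, …).
For the v, letters move back 2 places in the alphabet: Y, W, U, S, Q → O.
So the next term is (u=16,v=O).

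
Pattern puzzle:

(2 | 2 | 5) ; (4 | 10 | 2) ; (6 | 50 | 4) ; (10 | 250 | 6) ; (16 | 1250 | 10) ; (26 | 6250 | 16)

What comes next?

First slot goes 2, 4, 6, 10, 16, 26 → 42 (each term is the sum of the two before it).
Second slot: ×5 each step; 2, 10, 50, 250, 1250, 6250 → 31250.
Third slot: always the previous value of the first slot; 5, 2, 4, 6, 10, 16 → 26.
Putting it together: (42 | 31250 | 26).

(42 | 31250 | 26)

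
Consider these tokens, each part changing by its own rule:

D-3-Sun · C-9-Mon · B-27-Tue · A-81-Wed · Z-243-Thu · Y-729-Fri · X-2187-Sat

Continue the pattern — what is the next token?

For the letter, letters move back 1 place in the alphabet, wrapping A→Z: D, C, B, A, Z, Y, X → W.
Second component: ×3 each step, so 3, 9, 27, 81, 243, 729, 2187 → 6561.
Day — runs through the weekdays Mon→Sun: Sun, Mon, Tue, Wed, Thu, Fri, Sat → Sun.
Putting it together: W-6561-Sun.

W-6561-Sun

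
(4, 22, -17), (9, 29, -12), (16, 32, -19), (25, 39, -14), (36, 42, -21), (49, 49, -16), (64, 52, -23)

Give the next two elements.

(81, 59, -18), (100, 62, -25)

First value: 4, 9, 16, 25, 36, 49, 64 → 81 → 100 (perfect squares: 2², 3², 4², …).
For the second value, alternating steps +7, +3, +7, +3, …: 22, 29, 32, 39, 42, 49, 52 → 59 → 62.
Third value: alternating steps +5, −7, +5, −7, …, so -17, -12, -19, -14, -21, -16, -23 → -18 → -25.
So the next two elements are (81, 59, -18) and (100, 62, -25).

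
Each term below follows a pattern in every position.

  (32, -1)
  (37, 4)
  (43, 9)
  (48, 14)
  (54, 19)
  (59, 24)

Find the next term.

(65, 29)

First slot: alternating steps +5, +6, +5, +6, …, so 32, 37, 43, 48, 54, 59 → 65.
Second slot — +5 each step: -1, 4, 9, 14, 19, 24 → 29.
So the next term is (65, 29).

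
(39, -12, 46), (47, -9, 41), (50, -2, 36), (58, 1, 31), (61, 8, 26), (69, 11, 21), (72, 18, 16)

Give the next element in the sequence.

First value — alternating steps +8, +3, +8, +3, …: 39, 47, 50, 58, 61, 69, 72 → 80.
For the second value, alternating steps +3, +7, +3, +7, …: -12, -9, -2, 1, 8, 11, 18 → 21.
Third value: −5 each step; 46, 41, 36, 31, 26, 21, 16 → 11.
Combining the parts gives (80, 21, 11).

(80, 21, 11)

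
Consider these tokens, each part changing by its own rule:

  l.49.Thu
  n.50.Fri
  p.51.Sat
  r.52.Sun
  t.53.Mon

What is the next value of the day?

Day: runs through the weekdays Mon→Sun; Thu, Fri, Sat, Sun, Mon → Tue.

Tue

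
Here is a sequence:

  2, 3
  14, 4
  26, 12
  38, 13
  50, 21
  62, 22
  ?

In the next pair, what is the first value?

First value: 2, 14, 26, 38, 50, 62 → 74 (+12 each step).
Second value goes 3, 4, 12, 13, 21, 22 → 30 (alternating steps +1, +8, +1, +8, …).

74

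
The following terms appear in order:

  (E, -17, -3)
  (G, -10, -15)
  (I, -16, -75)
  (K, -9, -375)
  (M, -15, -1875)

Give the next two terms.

(O, -8, -9375), (Q, -14, -46875)

For the letter, letters move forward 2 places in the alphabet: E, G, I, K, M → O → Q.
Second coordinate: alternating steps +7, −6, +7, −6, …; -17, -10, -16, -9, -15 → -8 → -14.
Third coordinate goes -3, -15, -75, -375, -1875 → -9375 → -46875 (×5 each step).
Putting the parts together: (O, -8, -9375) and then (Q, -14, -46875).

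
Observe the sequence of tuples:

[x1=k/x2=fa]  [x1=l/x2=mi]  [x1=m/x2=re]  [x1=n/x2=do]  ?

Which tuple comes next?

X1 goes k, l, m, n → o (letters move forward 1 place in the alphabet).
X2 — runs backward through the solfège scale do→ti: fa, mi, re, do → ti.
So the next tuple is [x1=o/x2=ti].

[x1=o/x2=ti]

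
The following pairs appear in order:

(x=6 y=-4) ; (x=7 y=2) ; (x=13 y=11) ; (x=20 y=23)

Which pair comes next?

(x=33 y=38)

X — each term is the sum of the two before it: 6, 7, 13, 20 → 33.
Y: differences are 6, 9, 12, … (increasing by 3 each time), so -4, 2, 11, 23 → 38.
Putting it together: (x=33 y=38).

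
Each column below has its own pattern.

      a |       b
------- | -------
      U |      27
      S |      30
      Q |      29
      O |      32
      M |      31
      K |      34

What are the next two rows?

Column a: letters move back 2 places in the alphabet; U, S, Q, O, M, K → I → G.
Column b: alternating steps +3, −1, +3, −1, …, so 27, 30, 29, 32, 31, 34 → 33 → 36.
Putting the parts together: I  33 and then G  36.

I  33; G  36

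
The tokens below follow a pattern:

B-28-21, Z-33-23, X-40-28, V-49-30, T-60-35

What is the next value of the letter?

Letter — letters move back 2 places in the alphabet, wrapping A→Z: B, Z, X, V, T → R.

R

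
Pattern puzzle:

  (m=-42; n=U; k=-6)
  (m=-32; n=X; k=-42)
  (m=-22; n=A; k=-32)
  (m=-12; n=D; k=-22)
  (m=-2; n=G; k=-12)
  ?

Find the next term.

(m=8; n=J; k=-2)

M — +10 each step: -42, -32, -22, -12, -2 → 8.
N: U, X, A, D, G → J (letters move forward 3 places in the alphabet, wrapping Z→A).
K: always the previous value of the m, so -6, -42, -32, -22, -12 → -2.
Combining the parts gives (m=8; n=J; k=-2).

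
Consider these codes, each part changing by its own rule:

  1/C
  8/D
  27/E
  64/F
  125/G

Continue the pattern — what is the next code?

216/H

First component — perfect cubes: 1³, 2³, 3³, …: 1, 8, 27, 64, 125 → 216.
For the letter, letters move forward 1 place in the alphabet: C, D, E, F, G → H.
Putting it together: 216/H.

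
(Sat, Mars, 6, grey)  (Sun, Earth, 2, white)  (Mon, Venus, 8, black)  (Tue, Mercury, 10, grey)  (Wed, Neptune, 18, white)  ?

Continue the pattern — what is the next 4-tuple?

Day goes Sat, Sun, Mon, Tue, Wed → Thu (runs through the weekdays Mon→Sun).
For the planet, runs backward through the planets Mercury→Neptune: Mars, Earth, Venus, Mercury, Neptune → Uranus.
For the third entry, each term is the sum of the two before it: 6, 2, 8, 10, 18 → 28.
For the shade, repeats grey → white → black: grey, white, black, grey, white → black.
Putting it together: (Thu, Uranus, 28, black).

(Thu, Uranus, 28, black)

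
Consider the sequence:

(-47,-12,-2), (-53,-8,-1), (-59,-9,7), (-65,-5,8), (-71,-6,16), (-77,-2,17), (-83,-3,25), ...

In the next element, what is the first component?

-89

First component: −6 each step, so -47, -53, -59, -65, -71, -77, -83 → -89.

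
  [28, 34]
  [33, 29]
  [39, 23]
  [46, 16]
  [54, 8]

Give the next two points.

First slot goes 28, 33, 39, 46, 54 → 63 → 73 (differences are 5, 6, 7, … (increasing by 1 each time)).
Second slot — together with the first slot always sums to 62: 34, 29, 23, 16, 8 → -1 → -11.
Putting the parts together: [63, -1] and then [73, -11].

[63, -1], [73, -11]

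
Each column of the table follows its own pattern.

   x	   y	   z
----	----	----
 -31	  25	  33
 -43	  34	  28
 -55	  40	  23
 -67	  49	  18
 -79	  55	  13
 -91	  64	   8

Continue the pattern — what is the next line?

Column x: −12 each step, so -31, -43, -55, -67, -79, -91 → -103.
For the column y, alternating steps +9, +6, +9, +6, …: 25, 34, 40, 49, 55, 64 → 70.
Column z: 33, 28, 23, 18, 13, 8 → 3 (−5 each step).
Putting it together: -103  70  3.

-103  70  3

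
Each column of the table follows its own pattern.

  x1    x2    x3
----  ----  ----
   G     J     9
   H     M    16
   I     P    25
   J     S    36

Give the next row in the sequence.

K  V  49

Column x1 goes G, H, I, J → K (letters move forward 1 place in the alphabet).
Column x2: J, M, P, S → V (letters move forward 3 places in the alphabet).
Column x3: perfect squares: 3², 4², 5², …, so 9, 16, 25, 36 → 49.
So the next row is K  V  49.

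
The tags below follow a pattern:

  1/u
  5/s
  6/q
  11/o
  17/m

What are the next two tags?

First component: each term is the sum of the two before it, so 1, 5, 6, 11, 17 → 28 → 45.
Letter: u, s, q, o, m → k → i (letters move back 2 places in the alphabet).
So the next two tags are 28/k and 45/i.

28/k, 45/i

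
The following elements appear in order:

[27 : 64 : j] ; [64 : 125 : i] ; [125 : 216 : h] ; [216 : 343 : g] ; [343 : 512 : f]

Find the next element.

[512 : 729 : e]

First component goes 27, 64, 125, 216, 343 → 512 (perfect cubes: 3³, 4³, 5³, …).
For the second component, perfect cubes: 4³, 5³, 6³, …: 64, 125, 216, 343, 512 → 729.
Letter goes j, i, h, g, f → e (letters move back 1 place in the alphabet).
So the next element is [512 : 729 : e].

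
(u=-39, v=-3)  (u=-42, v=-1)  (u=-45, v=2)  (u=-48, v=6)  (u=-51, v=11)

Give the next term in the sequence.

(u=-54, v=17)

U: -39, -42, -45, -48, -51 → -54 (−3 each step).
V: differences are 2, 3, 4, … (increasing by 1 each time), so -3, -1, 2, 6, 11 → 17.
Putting it together: (u=-54, v=17).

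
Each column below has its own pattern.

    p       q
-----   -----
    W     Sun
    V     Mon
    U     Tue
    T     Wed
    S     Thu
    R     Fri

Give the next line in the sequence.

Column p: W, V, U, T, S, R → Q (letters move back 1 place in the alphabet).
Column q: Sun, Mon, Tue, Wed, Thu, Fri → Sat (runs through the weekdays Mon→Sun).
Putting it together: Q  Sat.

Q  Sat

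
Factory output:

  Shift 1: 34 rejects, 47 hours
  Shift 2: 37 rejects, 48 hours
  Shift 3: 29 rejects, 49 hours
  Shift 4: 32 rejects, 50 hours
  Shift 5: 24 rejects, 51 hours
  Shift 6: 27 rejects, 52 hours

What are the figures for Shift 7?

Rejects — alternating steps +3, −8, +3, −8, …: 34, 37, 29, 32, 24, 27 → 19.
Hours — +1 each step: 47, 48, 49, 50, 51, 52 → 53.
Combining the parts gives 19 rejects, 53 hours.

19 rejects, 53 hours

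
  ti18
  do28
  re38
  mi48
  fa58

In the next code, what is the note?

Note: runs through the solfège scale do→ti; ti, do, re, mi, fa → sol.
Second component: +10 each step, so 18, 28, 38, 48, 58 → 68.

sol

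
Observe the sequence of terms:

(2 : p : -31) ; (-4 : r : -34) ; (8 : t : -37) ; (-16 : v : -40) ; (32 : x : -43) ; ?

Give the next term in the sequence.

(-64 : z : -46)

First coordinate: ×(-2) each step, so 2, -4, 8, -16, 32 → -64.
Letter: letters move forward 2 places in the alphabet; p, r, t, v, x → z.
Third coordinate: -31, -34, -37, -40, -43 → -46 (−3 each step).
Combining the parts gives (-64 : z : -46).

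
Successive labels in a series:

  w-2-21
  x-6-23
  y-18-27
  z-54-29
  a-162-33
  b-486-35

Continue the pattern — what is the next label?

Letter: letters move forward 1 place in the alphabet, wrapping Z→A, so w, x, y, z, a, b → c.
For the second component, ×3 each step: 2, 6, 18, 54, 162, 486 → 1458.
Third component: 21, 23, 27, 29, 33, 35 → 39 (alternating steps +2, +4, +2, +4, …).
Putting it together: c-1458-39.

c-1458-39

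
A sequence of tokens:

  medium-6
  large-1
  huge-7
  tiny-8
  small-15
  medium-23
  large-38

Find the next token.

huge-61

Size — repeats medium → large → huge → tiny → small: medium, large, huge, tiny, small, medium, large → huge.
For the second component, each term is the sum of the two before it: 6, 1, 7, 8, 15, 23, 38 → 61.
Combining the parts gives huge-61.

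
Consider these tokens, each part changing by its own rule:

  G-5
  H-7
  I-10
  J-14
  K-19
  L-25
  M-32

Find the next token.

Letter: letters move forward 1 place in the alphabet, so G, H, I, J, K, L, M → N.
For the second component, differences are 2, 3, 4, … (increasing by 1 each time): 5, 7, 10, 14, 19, 25, 32 → 40.
So the next token is N-40.

N-40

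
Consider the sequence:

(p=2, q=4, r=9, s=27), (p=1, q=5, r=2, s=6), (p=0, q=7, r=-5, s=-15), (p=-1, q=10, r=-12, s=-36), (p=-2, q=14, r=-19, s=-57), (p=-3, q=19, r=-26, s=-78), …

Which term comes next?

P — −1 each step: 2, 1, 0, -1, -2, -3 → -4.
For the q, differences are 1, 2, 3, … (increasing by 1 each time): 4, 5, 7, 10, 14, 19 → 25.
R goes 9, 2, -5, -12, -19, -26 → -33 (−7 each step).
S goes 27, 6, -15, -36, -57, -78 → -99 (always 3 × the r).
Putting it together: (p=-4, q=25, r=-33, s=-99).

(p=-4, q=25, r=-33, s=-99)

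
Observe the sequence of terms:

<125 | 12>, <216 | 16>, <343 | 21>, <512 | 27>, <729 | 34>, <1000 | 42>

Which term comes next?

<1331 | 51>

For the first slot, perfect cubes: 5³, 6³, 7³, …: 125, 216, 343, 512, 729, 1000 → 1331.
Second slot: differences are 4, 5, 6, … (increasing by 1 each time); 12, 16, 21, 27, 34, 42 → 51.
Combining the parts gives <1331 | 51>.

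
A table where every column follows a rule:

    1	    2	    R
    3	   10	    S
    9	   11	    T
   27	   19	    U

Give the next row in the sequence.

81  20  V

First component: 1, 3, 9, 27 → 81 (×3 each step).
For the second component, alternating steps +8, +1, +8, +1, …: 2, 10, 11, 19 → 20.
For the letter, letters move forward 1 place in the alphabet: R, S, T, U → V.
So the next row is 81  20  V.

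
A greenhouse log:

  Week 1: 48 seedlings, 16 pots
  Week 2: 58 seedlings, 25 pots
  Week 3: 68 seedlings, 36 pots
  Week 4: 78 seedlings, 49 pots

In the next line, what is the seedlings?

88

Seedlings — +10 each step: 48, 58, 68, 78 → 88.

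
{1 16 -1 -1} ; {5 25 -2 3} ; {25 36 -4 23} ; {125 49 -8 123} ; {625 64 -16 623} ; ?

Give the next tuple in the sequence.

{3125 81 -32 3123}

First slot: ×5 each step; 1, 5, 25, 125, 625 → 3125.
Second slot — perfect squares: 4², 5², 6², …: 16, 25, 36, 49, 64 → 81.
Third slot: -1, -2, -4, -8, -16 → -32 (×2 each step).
Fourth slot: -1, 3, 23, 123, 623 → 3123 (always 2 less than the first slot).
Combining the parts gives {3125 81 -32 3123}.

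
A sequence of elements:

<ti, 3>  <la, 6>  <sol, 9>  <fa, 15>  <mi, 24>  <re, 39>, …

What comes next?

<do, 63>

Note: runs backward through the solfège scale do→ti, so ti, la, sol, fa, mi, re → do.
Second coordinate — each term is the sum of the two before it: 3, 6, 9, 15, 24, 39 → 63.
So the next element is <do, 63>.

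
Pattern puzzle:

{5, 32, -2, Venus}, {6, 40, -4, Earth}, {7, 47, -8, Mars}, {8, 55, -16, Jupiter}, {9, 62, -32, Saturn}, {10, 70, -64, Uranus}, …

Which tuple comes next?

For the first component, +1 each step: 5, 6, 7, 8, 9, 10 → 11.
Second component: alternating steps +8, +7, +8, +7, …; 32, 40, 47, 55, 62, 70 → 77.
Third component: ×2 each step; -2, -4, -8, -16, -32, -64 → -128.
Planet: runs through the planets Mercury→Neptune; Venus, Earth, Mars, Jupiter, Saturn, Uranus → Neptune.
Combining the parts gives {11, 77, -128, Neptune}.

{11, 77, -128, Neptune}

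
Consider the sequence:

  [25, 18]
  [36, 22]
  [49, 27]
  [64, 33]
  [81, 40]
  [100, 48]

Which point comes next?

[121, 57]

First part — perfect squares: 5², 6², 7², …: 25, 36, 49, 64, 81, 100 → 121.
Second part: differences are 4, 5, 6, … (increasing by 1 each time); 18, 22, 27, 33, 40, 48 → 57.
Putting it together: [121, 57].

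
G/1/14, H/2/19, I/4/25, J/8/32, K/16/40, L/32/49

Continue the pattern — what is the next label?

M/64/59

Letter: letters move forward 1 place in the alphabet, so G, H, I, J, K, L → M.
Second component: 1, 2, 4, 8, 16, 32 → 64 (×2 each step).
Third component goes 14, 19, 25, 32, 40, 49 → 59 (differences are 5, 6, 7, … (increasing by 1 each time)).
Combining the parts gives M/64/59.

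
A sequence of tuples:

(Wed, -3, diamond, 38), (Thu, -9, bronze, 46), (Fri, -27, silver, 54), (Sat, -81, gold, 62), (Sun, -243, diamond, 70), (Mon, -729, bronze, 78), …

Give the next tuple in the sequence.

(Tue, -2187, silver, 86)

Day goes Wed, Thu, Fri, Sat, Sun, Mon → Tue (runs through the weekdays Mon→Sun).
Second coordinate — ×3 each step: -3, -9, -27, -81, -243, -729 → -2187.
Rank goes diamond, bronze, silver, gold, diamond, bronze → silver (repeats diamond → bronze → silver → gold).
Fourth coordinate: 38, 46, 54, 62, 70, 78 → 86 (+8 each step).
Combining the parts gives (Tue, -2187, silver, 86).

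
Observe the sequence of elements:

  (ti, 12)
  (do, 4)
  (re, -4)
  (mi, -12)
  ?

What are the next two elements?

(fa, -20), (sol, -28)

Note: ti, do, re, mi → fa → sol (runs through the solfège scale do→ti).
Second entry: 12, 4, -4, -12 → -20 → -28 (−8 each step).
So the next two elements are (fa, -20) and (sol, -28).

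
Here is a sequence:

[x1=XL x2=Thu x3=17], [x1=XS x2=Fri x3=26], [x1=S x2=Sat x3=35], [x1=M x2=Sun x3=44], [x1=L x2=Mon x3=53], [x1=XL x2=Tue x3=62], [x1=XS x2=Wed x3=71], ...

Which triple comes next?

[x1=S x2=Thu x3=80]

For the x1, repeats XL → XS → S → M → L: XL, XS, S, M, L, XL, XS → S.
X2: Thu, Fri, Sat, Sun, Mon, Tue, Wed → Thu (runs through the weekdays Mon→Sun).
X3: 17, 26, 35, 44, 53, 62, 71 → 80 (+9 each step).
Combining the parts gives [x1=S x2=Thu x3=80].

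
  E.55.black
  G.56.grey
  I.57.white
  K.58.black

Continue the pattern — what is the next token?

Letter: letters move forward 2 places in the alphabet, so E, G, I, K → M.
For the second component, +1 each step: 55, 56, 57, 58 → 59.
Shade: repeats black → grey → white, so black, grey, white, black → grey.
Putting it together: M.59.grey.

M.59.grey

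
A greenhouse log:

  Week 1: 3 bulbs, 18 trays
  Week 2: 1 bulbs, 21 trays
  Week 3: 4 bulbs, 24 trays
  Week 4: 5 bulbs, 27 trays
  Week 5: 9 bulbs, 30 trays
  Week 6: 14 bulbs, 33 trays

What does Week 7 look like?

For the bulbs, each term is the sum of the two before it: 3, 1, 4, 5, 9, 14 → 23.
Trays — +3 each step: 18, 21, 24, 27, 30, 33 → 36.
So the next record is 23 bulbs, 36 trays.

23 bulbs, 36 trays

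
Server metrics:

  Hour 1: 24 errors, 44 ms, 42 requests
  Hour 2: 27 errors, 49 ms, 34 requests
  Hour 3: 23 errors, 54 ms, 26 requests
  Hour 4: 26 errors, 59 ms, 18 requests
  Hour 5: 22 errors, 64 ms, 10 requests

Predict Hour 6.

25 errors, 69 ms, 2 requests

Errors: alternating steps +3, −4, +3, −4, …, so 24, 27, 23, 26, 22 → 25.
Ms — +5 each step: 44, 49, 54, 59, 64 → 69.
For the requests, −8 each step: 42, 34, 26, 18, 10 → 2.
So the next record is 25 errors, 69 ms, 2 requests.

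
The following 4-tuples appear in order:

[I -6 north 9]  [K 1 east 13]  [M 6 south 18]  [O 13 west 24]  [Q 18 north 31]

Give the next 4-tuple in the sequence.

[S 25 east 39]

Letter goes I, K, M, O, Q → S (letters move forward 2 places in the alphabet).
For the second entry, alternating steps +7, +5, +7, +5, …: -6, 1, 6, 13, 18 → 25.
Direction: repeats north → east → south → west, so north, east, south, west, north → east.
Fourth entry — differences are 4, 5, 6, … (increasing by 1 each time): 9, 13, 18, 24, 31 → 39.
So the next 4-tuple is [S 25 east 39].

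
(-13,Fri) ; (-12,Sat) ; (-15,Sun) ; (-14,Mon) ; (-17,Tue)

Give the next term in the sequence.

First component: alternating steps +1, −3, +1, −3, …, so -13, -12, -15, -14, -17 → -16.
Day: Fri, Sat, Sun, Mon, Tue → Wed (runs through the weekdays Mon→Sun).
Combining the parts gives (-16,Wed).

(-16,Wed)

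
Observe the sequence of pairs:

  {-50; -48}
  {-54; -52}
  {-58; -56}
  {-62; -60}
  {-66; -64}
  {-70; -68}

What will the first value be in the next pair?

-74

First value: −4 each step, so -50, -54, -58, -62, -66, -70 → -74.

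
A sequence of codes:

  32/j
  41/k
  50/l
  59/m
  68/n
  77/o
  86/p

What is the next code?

95/q

First component: +9 each step; 32, 41, 50, 59, 68, 77, 86 → 95.
Letter — letters move forward 1 place in the alphabet: j, k, l, m, n, o, p → q.
So the next code is 95/q.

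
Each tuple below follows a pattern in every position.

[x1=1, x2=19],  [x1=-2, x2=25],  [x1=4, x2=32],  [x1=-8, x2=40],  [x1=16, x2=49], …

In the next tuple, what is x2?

59

X1 — ×(-2) each step: 1, -2, 4, -8, 16 → -32.
X2: differences are 6, 7, 8, … (increasing by 1 each time); 19, 25, 32, 40, 49 → 59.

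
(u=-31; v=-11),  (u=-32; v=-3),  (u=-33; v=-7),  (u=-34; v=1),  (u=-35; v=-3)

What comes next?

For the u, −1 each step: -31, -32, -33, -34, -35 → -36.
For the v, alternating steps +8, −4, +8, −4, …: -11, -3, -7, 1, -3 → 5.
So the next element is (u=-36; v=5).

(u=-36; v=5)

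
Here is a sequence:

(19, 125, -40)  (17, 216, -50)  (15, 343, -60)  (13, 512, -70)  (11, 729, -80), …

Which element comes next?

First part: −2 each step, so 19, 17, 15, 13, 11 → 9.
Second part: perfect cubes: 5³, 6³, 7³, …; 125, 216, 343, 512, 729 → 1000.
Third part: −10 each step, so -40, -50, -60, -70, -80 → -90.
Combining the parts gives (9, 1000, -90).

(9, 1000, -90)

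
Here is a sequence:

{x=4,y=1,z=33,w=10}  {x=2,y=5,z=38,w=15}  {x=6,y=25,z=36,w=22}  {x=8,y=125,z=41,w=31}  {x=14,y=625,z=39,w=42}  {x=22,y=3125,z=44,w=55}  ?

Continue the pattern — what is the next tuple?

{x=36,y=15625,z=42,w=70}

X goes 4, 2, 6, 8, 14, 22 → 36 (each term is the sum of the two before it).
Y: ×5 each step; 1, 5, 25, 125, 625, 3125 → 15625.
Z — alternating steps +5, −2, +5, −2, …: 33, 38, 36, 41, 39, 44 → 42.
W: differences are 5, 7, 9, … (increasing by 2 each time), so 10, 15, 22, 31, 42, 55 → 70.
Putting it together: {x=36,y=15625,z=42,w=70}.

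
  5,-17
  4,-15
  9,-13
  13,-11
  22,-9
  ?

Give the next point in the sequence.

First entry goes 5, 4, 9, 13, 22 → 35 (each term is the sum of the two before it).
For the second entry, +2 each step: -17, -15, -13, -11, -9 → -7.
So the next point is 35,-7.

35,-7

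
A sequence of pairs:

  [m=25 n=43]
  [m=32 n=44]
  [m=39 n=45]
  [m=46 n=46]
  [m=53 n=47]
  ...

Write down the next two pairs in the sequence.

For the m, +7 each step: 25, 32, 39, 46, 53 → 60 → 67.
N: +1 each step, so 43, 44, 45, 46, 47 → 48 → 49.
So the next two pairs are [m=60 n=48] and [m=67 n=49].

[m=60 n=48], [m=67 n=49]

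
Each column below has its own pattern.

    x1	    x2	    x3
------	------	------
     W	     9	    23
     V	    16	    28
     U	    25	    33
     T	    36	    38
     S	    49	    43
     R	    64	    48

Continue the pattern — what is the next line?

Column x1 goes W, V, U, T, S, R → Q (letters move back 1 place in the alphabet).
Column x2: perfect squares: 3², 4², 5², …; 9, 16, 25, 36, 49, 64 → 81.
Column x3 goes 23, 28, 33, 38, 43, 48 → 53 (+5 each step).
Putting it together: Q  81  53.

Q  81  53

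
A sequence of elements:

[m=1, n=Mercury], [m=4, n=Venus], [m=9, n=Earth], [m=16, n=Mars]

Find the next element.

[m=25, n=Jupiter]

For the m, perfect squares: 1², 2², 3², …: 1, 4, 9, 16 → 25.
N: runs through the planets Mercury→Neptune, so Mercury, Venus, Earth, Mars → Jupiter.
So the next element is [m=25, n=Jupiter].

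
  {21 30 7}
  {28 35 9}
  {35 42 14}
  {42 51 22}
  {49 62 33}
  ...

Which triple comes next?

{56 75 47}

First entry — +7 each step: 21, 28, 35, 42, 49 → 56.
Second entry goes 30, 35, 42, 51, 62 → 75 (differences are 5, 7, 9, … (increasing by 2 each time)).
Third entry: differences are 2, 5, 8, … (increasing by 3 each time); 7, 9, 14, 22, 33 → 47.
So the next triple is {56 75 47}.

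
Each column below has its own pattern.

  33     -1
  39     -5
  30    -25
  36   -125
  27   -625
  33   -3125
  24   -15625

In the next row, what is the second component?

Second component: ×5 each step, so -1, -5, -25, -125, -625, -3125, -15625 → -78125.

-78125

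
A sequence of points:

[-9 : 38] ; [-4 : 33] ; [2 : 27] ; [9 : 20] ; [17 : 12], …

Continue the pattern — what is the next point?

First entry: differences are 5, 6, 7, … (increasing by 1 each time), so -9, -4, 2, 9, 17 → 26.
Second entry: together with the first entry always sums to 29, so 38, 33, 27, 20, 12 → 3.
Combining the parts gives [26 : 3].

[26 : 3]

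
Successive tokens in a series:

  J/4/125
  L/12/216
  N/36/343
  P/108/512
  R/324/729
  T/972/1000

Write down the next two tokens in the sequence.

V/2916/1331, X/8748/1728

Letter — letters move forward 2 places in the alphabet: J, L, N, P, R, T → V → X.
Second component — ×3 each step: 4, 12, 36, 108, 324, 972 → 2916 → 8748.
For the third component, perfect cubes: 5³, 6³, 7³, …: 125, 216, 343, 512, 729, 1000 → 1331 → 1728.
Putting the parts together: V/2916/1331 and then X/8748/1728.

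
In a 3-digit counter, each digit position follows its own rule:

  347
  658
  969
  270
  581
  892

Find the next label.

103

First digit goes 3, 6, 9, 2, 5, 8 → 1 (+3 each step, mod 10).
Second digit — +1 each step, mod 10: 4, 5, 6, 7, 8, 9 → 0.
Third digit: 7, 8, 9, 0, 1, 2 → 3 (+1 each step, mod 10).
Putting it together: 103.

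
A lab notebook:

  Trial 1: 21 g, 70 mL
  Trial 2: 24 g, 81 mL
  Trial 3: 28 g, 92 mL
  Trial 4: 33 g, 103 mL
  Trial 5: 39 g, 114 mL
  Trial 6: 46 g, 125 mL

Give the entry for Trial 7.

G — differences are 3, 4, 5, … (increasing by 1 each time): 21, 24, 28, 33, 39, 46 → 54.
For the mL, +11 each step: 70, 81, 92, 103, 114, 125 → 136.
Combining the parts gives 54 g, 136 mL.

54 g, 136 mL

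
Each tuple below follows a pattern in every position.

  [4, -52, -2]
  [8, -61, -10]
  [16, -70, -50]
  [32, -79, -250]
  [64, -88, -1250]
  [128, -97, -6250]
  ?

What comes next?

[256, -106, -31250]

For the first coordinate, ×2 each step: 4, 8, 16, 32, 64, 128 → 256.
Second coordinate — −9 each step: -52, -61, -70, -79, -88, -97 → -106.
Third coordinate — ×5 each step: -2, -10, -50, -250, -1250, -6250 → -31250.
Putting it together: [256, -106, -31250].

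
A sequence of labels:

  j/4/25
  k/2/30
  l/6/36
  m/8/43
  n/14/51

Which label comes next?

Letter: letters move forward 1 place in the alphabet; j, k, l, m, n → o.
Second component — each term is the sum of the two before it: 4, 2, 6, 8, 14 → 22.
Third component — differences are 5, 6, 7, … (increasing by 1 each time): 25, 30, 36, 43, 51 → 60.
Combining the parts gives o/22/60.

o/22/60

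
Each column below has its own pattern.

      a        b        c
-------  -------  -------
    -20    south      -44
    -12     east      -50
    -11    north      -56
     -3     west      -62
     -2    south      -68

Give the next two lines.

6  east  -74; 7  north  -80

Column a — alternating steps +8, +1, +8, +1, …: -20, -12, -11, -3, -2 → 6 → 7.
For the column b, repeats south → east → north → west: south, east, north, west, south → east → north.
Column c: -44, -50, -56, -62, -68 → -74 → -80 (−6 each step).
Putting the parts together: 6  east  -74 and then 7  north  -80.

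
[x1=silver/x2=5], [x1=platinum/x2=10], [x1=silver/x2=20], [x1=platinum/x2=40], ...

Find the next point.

X1 — alternates silver ↔ platinum: silver, platinum, silver, platinum → silver.
X2 goes 5, 10, 20, 40 → 80 (×2 each step).
Combining the parts gives [x1=silver/x2=80].

[x1=silver/x2=80]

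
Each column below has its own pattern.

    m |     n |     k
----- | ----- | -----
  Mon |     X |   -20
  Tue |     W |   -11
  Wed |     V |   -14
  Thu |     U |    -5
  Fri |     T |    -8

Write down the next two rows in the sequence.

Sat  S  1; Sun  R  -2

Column m: runs through the weekdays Mon→Sun; Mon, Tue, Wed, Thu, Fri → Sat → Sun.
Column n — letters move back 1 place in the alphabet: X, W, V, U, T → S → R.
For the column k, alternating steps +9, −3, +9, −3, …: -20, -11, -14, -5, -8 → 1 → -2.
Putting the parts together: Sat  S  1 and then Sun  R  -2.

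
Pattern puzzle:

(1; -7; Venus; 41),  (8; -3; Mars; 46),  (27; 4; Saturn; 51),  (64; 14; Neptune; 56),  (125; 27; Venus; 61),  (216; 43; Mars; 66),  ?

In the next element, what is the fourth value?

71

For the fourth value, +5 each step: 41, 46, 51, 56, 61, 66 → 71.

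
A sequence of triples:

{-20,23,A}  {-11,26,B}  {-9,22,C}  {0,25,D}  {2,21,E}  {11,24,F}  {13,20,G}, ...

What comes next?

{22,23,H}

First part: alternating steps +9, +2, +9, +2, …; -20, -11, -9, 0, 2, 11, 13 → 22.
Second part — alternating steps +3, −4, +3, −4, …: 23, 26, 22, 25, 21, 24, 20 → 23.
Letter — letters move forward 1 place in the alphabet: A, B, C, D, E, F, G → H.
Combining the parts gives {22,23,H}.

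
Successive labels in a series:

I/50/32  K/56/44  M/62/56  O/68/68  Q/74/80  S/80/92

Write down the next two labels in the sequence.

For the letter, letters move forward 2 places in the alphabet: I, K, M, O, Q, S → U → W.
Second component: +6 each step; 50, 56, 62, 68, 74, 80 → 86 → 92.
Third component: 32, 44, 56, 68, 80, 92 → 104 → 116 (+12 each step).
So the next two labels are U/86/104 and W/92/116.

U/86/104, W/92/116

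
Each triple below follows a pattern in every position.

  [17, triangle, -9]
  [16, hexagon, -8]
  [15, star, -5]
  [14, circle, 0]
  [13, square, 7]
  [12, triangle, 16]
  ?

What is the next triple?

First coordinate: −1 each step, so 17, 16, 15, 14, 13, 12 → 11.
Shape — repeats triangle → hexagon → star → circle → square: triangle, hexagon, star, circle, square, triangle → hexagon.
For the third coordinate, differences are 1, 3, 5, … (increasing by 2 each time): -9, -8, -5, 0, 7, 16 → 27.
Putting it together: [11, hexagon, 27].

[11, hexagon, 27]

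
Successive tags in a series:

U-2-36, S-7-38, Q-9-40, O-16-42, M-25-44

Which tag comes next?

K-41-46

Letter: U, S, Q, O, M → K (letters move back 2 places in the alphabet).
Second component: each term is the sum of the two before it; 2, 7, 9, 16, 25 → 41.
Third component: +2 each step; 36, 38, 40, 42, 44 → 46.
So the next tag is K-41-46.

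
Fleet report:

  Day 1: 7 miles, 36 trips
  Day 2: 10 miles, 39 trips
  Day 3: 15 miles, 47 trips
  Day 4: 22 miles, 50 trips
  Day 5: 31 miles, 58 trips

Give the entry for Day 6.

Miles — differences are 3, 5, 7, … (increasing by 2 each time): 7, 10, 15, 22, 31 → 42.
Trips: 36, 39, 47, 50, 58 → 61 (alternating steps +3, +8, +3, +8, …).
Putting it together: 42 miles, 61 trips.

42 miles, 61 trips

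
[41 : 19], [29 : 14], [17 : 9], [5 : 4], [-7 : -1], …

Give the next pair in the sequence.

First component: −12 each step, so 41, 29, 17, 5, -7 → -19.
Second component: −5 each step, so 19, 14, 9, 4, -1 → -6.
Putting it together: [-19 : -6].

[-19 : -6]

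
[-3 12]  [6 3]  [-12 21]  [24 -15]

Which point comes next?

[-48 57]

First value goes -3, 6, -12, 24 → -48 (×(-2) each step).
For the second value, together with the first value always sums to 9: 12, 3, 21, -15 → 57.
Combining the parts gives [-48 57].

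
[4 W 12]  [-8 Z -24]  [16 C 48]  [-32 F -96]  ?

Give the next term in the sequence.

First component — ×(-2) each step: 4, -8, 16, -32 → 64.
Letter: W, Z, C, F → I (letters move forward 3 places in the alphabet, wrapping Z→A).
For the third component, always 3 × the first component: 12, -24, 48, -96 → 192.
So the next term is [64 I 192].

[64 I 192]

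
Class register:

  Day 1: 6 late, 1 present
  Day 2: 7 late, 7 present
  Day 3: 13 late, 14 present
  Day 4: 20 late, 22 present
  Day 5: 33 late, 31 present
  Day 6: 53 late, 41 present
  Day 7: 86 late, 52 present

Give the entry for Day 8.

139 late, 64 present

Late: 6, 7, 13, 20, 33, 53, 86 → 139 (each term is the sum of the two before it).
Present goes 1, 7, 14, 22, 31, 41, 52 → 64 (differences are 6, 7, 8, … (increasing by 1 each time)).
So the next record is 139 late, 64 present.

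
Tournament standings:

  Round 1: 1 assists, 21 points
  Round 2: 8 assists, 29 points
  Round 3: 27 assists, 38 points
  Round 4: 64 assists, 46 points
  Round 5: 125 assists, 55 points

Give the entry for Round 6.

216 assists, 63 points

Assists goes 1, 8, 27, 64, 125 → 216 (perfect cubes: 1³, 2³, 3³, …).
Points goes 21, 29, 38, 46, 55 → 63 (alternating steps +8, +9, +8, +9, …).
So the next row is 216 assists, 63 points.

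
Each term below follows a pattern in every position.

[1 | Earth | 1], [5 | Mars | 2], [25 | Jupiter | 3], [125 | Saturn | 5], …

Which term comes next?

First coordinate: ×5 each step; 1, 5, 25, 125 → 625.
Planet: runs through the planets Mercury→Neptune; Earth, Mars, Jupiter, Saturn → Uranus.
Third coordinate goes 1, 2, 3, 5 → 8 (each term is the sum of the two before it).
Putting it together: [625 | Uranus | 8].

[625 | Uranus | 8]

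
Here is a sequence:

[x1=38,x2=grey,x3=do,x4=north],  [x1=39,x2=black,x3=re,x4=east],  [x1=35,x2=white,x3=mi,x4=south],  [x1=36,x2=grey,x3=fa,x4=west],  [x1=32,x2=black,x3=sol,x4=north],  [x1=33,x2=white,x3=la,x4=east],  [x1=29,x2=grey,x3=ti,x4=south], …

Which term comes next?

X1: alternating steps +1, −4, +1, −4, …, so 38, 39, 35, 36, 32, 33, 29 → 30.
X2: repeats grey → black → white; grey, black, white, grey, black, white, grey → black.
X3 — runs through the solfège scale do→ti: do, re, mi, fa, sol, la, ti → do.
X4: north, east, south, west, north, east, south → west (repeats north → east → south → west).
Putting it together: [x1=30,x2=black,x3=do,x4=west].

[x1=30,x2=black,x3=do,x4=west]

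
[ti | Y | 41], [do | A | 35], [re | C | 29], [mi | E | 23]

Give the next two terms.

[fa | G | 17], [sol | I | 11]

Note: runs through the solfège scale do→ti; ti, do, re, mi → fa → sol.
For the letter, letters move forward 2 places in the alphabet, wrapping Z→A: Y, A, C, E → G → I.
Third value: 41, 35, 29, 23 → 17 → 11 (−6 each step).
So the next two terms are [fa | G | 17] and [sol | I | 11].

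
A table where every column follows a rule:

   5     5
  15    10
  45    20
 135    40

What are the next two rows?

405  80; 1215  160

First component goes 5, 15, 45, 135 → 405 → 1215 (×3 each step).
Second component: 5, 10, 20, 40 → 80 → 160 (×2 each step).
Putting the parts together: 405  80 and then 1215  160.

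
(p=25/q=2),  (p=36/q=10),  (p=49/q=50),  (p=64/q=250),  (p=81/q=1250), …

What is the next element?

P goes 25, 36, 49, 64, 81 → 100 (perfect squares: 5², 6², 7², …).
Q: ×5 each step; 2, 10, 50, 250, 1250 → 6250.
So the next element is (p=100/q=6250).

(p=100/q=6250)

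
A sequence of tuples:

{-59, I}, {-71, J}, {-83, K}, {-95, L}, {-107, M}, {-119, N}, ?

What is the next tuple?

{-131, O}

First part: -59, -71, -83, -95, -107, -119 → -131 (−12 each step).
For the letter, letters move forward 1 place in the alphabet: I, J, K, L, M, N → O.
Combining the parts gives {-131, O}.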